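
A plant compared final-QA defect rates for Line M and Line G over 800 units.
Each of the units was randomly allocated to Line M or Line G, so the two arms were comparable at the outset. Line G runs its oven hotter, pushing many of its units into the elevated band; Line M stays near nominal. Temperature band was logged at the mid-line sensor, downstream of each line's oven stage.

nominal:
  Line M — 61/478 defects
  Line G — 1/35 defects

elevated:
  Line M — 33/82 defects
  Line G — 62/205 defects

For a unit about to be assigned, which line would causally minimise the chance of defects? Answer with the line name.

In-process temperature band is recorded after the line and is itself shifted by it — it sits on the causal path from line to outcome. Conditioning on a mediator would strip out part of the effect we want; the pooled comparison gives the total causal effect.
Pooled: Line M 16.8% vs Line G 26.2%; Line M is lower overall.

Line M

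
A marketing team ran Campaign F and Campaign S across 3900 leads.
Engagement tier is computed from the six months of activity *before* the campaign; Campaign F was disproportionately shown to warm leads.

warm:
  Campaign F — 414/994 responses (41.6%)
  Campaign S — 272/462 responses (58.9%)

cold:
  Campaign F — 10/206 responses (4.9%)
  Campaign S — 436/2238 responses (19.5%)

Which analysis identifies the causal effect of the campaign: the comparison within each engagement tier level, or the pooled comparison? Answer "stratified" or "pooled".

Here engagement tier is a common cause — it drives both which campaign a case falls under and the outcome. The crude comparison mixes populations; the stratum-specific rates are the causally relevant ones.
Within each level — warm: 41.6% vs 58.9%; cold: 4.9% vs 19.5% — Campaign S is higher every time.

stratified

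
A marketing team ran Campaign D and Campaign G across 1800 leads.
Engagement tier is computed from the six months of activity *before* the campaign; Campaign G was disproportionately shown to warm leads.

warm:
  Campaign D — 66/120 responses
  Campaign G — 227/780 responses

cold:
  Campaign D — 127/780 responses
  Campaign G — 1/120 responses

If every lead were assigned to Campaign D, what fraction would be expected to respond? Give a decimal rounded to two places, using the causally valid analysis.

0.36

Campaign D is higher inside every engagement tier stratum but Campaign G is higher in aggregate. Whether to stratify depends on how engagement tier relates to the campaign.
Engagement tier satisfies the back-door criterion: it is not a descendant of the campaign, and it blocks the spurious path from campaign to outcome. Adjusting for it (i.e., using the within-engagement tier rates) gives the causal effect.
Standardising Campaign D to the population engagement tier mix: 0.500·66/120 + 0.500·127/780 = 0.356.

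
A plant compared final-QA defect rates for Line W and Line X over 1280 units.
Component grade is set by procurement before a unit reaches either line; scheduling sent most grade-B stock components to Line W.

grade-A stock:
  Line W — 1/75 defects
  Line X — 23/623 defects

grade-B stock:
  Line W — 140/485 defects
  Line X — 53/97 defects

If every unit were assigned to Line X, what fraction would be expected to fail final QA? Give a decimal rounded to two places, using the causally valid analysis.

0.27

Since component grade is a pre-existing factor (not a product of the line) and it affects the outcome on its own, it is a confounder. The stratified rates, not the pooled rate, identify the causal effect.
Standardising Line X to the population component grade mix: 0.545·23/623 + 0.455·53/97 = 0.269.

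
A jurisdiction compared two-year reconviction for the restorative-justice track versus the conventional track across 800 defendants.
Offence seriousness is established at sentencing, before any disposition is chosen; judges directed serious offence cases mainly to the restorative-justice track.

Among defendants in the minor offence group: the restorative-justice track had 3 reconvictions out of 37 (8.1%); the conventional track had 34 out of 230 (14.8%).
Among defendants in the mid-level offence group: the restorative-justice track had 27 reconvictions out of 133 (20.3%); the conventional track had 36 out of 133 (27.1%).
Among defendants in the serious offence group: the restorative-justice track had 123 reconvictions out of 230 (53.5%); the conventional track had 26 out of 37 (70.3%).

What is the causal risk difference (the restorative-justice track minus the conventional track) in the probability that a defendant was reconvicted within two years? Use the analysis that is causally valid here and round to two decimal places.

Nothing the disposition does changes offence seriousness; the imbalance is an allocation artefact. With offence seriousness also predicting the outcome, the pooled figure is confounded, and the within-stratum comparison is the causal one.
Adjusting over the population distribution of offence seriousness: 0.334·(0.081−0.148) + 0.333·(0.203−0.271) + 0.334·(0.535−0.703) = -0.101.

-0.10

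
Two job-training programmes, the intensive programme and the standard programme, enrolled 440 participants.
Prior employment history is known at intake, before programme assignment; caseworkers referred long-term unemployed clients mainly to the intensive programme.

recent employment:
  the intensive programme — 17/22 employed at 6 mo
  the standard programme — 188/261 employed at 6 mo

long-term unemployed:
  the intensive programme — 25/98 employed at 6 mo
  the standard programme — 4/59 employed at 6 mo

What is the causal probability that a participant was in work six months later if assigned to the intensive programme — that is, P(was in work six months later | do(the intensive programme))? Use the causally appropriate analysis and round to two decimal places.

0.59

Prior employment history differs across programmes for reasons unrelated to any effect of the programme itself, and it separately predicts the outcome — a classic confounder. We must compare within prior employment history levels.
Standardising the intensive programme to the population prior employment history mix: 0.643·17/22 + 0.357·25/98 = 0.588.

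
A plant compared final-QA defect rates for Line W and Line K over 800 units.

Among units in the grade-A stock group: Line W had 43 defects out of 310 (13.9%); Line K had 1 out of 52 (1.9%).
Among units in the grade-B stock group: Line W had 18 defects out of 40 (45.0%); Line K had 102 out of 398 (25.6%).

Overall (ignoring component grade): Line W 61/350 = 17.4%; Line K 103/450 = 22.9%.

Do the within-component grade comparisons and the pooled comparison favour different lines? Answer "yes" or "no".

yes

Within each component grade level (grade-A stock 13.9% vs 1.9%; grade-B stock 45.0% vs 25.6%), Line K has the lower rate every time. Pooled: 17.4% vs 22.9% — Line W has the lower rate overall. The two comparisons disagree.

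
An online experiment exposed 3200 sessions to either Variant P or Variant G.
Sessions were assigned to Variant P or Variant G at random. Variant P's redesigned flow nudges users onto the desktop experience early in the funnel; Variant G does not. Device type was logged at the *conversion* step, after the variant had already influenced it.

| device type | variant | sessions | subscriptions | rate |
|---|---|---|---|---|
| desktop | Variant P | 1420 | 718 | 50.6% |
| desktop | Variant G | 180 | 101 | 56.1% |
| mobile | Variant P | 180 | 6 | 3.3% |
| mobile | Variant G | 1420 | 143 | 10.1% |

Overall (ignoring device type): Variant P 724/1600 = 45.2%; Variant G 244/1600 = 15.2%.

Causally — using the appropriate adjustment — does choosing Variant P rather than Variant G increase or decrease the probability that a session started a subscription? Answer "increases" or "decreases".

increases

Device type lies on the pathway variant → device type → outcome, so adjusting for it blocks the indirect effect. For the total causal effect of variant, use the unadjusted pooled rates.
Pooled: Variant P 45.2% vs Variant G 15.2%; Variant P is higher overall.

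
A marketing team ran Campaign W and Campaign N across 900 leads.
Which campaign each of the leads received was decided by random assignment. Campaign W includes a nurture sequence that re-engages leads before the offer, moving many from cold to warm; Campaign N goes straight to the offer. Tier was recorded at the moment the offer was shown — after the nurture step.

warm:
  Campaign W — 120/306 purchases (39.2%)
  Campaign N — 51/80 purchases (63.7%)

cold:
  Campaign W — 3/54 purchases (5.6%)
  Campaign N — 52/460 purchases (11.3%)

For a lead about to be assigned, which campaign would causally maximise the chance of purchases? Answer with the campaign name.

Campaign W

Within every engagement tier level Campaign N has the higher rate, yet pooled Campaign W does — Simpson's reversal.
Engagement tier is downstream of the campaign. One should not condition on a consequence of treatment, so the overall rates are the right comparison.
Pooled: Campaign W 34.2% vs Campaign N 19.1%; Campaign W is higher overall.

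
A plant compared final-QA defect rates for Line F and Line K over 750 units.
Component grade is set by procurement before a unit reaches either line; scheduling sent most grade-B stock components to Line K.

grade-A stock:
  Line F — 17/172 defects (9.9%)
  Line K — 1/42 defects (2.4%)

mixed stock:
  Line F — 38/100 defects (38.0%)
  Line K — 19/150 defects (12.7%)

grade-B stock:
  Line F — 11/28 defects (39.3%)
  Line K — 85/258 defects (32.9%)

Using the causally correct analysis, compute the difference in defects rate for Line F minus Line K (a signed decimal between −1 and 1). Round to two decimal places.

+0.13

The imbalance in component grade arose from how units were allocated, not from anything the line did; and component grade independently affects the outcome. The pooled gap is confounded — condition on component grade.
Adjusting over the population distribution of component grade: 0.285·(0.099−0.024) + 0.333·(0.380−0.127) + 0.381·(0.393−0.329) = +0.130.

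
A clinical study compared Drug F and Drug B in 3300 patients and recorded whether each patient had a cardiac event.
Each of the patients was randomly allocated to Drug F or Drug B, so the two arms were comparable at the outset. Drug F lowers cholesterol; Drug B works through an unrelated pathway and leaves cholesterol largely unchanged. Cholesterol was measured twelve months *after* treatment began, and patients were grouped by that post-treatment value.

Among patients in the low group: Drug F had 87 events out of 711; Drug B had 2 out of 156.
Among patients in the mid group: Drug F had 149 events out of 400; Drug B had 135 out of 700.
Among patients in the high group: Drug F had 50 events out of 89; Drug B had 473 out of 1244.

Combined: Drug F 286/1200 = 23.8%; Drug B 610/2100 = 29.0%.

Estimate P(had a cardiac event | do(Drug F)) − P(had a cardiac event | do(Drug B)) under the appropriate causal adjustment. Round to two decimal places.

The distribution of cholesterol is itself part of what the drug does — it is an intermediate outcome. Holding it fixed would remove that part of the effect; the total effect is the pooled difference.
The causal difference is the pooled difference: 0.238 − 0.290 = -0.052.

-0.05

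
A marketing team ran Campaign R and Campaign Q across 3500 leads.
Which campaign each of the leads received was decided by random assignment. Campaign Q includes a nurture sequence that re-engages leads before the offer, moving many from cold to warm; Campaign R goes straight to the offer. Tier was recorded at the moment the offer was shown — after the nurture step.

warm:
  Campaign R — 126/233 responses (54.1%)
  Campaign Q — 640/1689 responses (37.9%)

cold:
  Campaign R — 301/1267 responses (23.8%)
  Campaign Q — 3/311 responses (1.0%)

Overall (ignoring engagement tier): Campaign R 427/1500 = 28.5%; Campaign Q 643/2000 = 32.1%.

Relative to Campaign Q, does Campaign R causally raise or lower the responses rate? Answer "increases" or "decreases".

decreases

Within every engagement tier level Campaign R has the higher rate, yet pooled Campaign Q does — Simpson's reversal.
Because the campaign influences engagement tier, engagement tier is a post-treatment mediator, not a confounder. Stratifying on it would bias the estimate; the causal effect is the crude pooled difference.
Pooled: Campaign R 28.5% vs Campaign Q 32.1%; Campaign Q is higher overall.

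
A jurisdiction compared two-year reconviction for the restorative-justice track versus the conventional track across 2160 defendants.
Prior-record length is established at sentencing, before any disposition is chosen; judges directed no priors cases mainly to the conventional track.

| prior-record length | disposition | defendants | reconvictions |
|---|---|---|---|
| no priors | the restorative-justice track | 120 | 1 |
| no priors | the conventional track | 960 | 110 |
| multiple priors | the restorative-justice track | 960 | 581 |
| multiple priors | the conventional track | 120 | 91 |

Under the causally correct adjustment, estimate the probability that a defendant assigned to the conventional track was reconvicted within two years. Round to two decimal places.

0.44

Here prior-record length is a common cause — it drives both which disposition a case falls under and the outcome. The crude comparison mixes populations; the stratum-specific rates are the causally relevant ones.
Standardising the conventional track to the population prior-record length mix: 0.500·110/960 + 0.500·91/120 = 0.436.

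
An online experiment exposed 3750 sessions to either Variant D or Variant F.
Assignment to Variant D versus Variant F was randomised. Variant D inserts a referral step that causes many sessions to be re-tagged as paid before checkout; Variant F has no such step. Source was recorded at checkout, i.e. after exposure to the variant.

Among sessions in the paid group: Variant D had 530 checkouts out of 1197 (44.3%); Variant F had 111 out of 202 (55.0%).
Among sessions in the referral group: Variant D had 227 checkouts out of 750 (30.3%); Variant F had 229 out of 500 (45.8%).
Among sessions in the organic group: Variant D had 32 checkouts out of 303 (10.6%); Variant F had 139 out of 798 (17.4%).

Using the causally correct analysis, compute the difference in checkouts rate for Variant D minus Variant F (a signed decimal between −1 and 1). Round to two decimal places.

Within every traffic source level Variant F has the higher rate, yet pooled Variant D does — Simpson's reversal.
Stratifying would compare variants among sessions the variants themselves sorted into traffic source groups — a form of selection on an intermediate. The unconditioned pooled rates give the total causal effect.
The causal difference is the pooled difference: 0.351 − 0.319 = +0.031.

+0.03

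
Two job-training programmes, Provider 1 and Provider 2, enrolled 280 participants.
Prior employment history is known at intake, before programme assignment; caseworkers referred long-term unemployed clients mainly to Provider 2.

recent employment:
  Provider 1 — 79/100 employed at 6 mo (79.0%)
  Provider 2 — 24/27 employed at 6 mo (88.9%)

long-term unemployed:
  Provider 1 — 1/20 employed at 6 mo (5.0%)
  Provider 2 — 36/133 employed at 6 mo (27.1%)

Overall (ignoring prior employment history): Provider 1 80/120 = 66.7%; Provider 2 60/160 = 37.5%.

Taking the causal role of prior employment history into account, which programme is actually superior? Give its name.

Provider 2

The imbalance in prior employment history arose from how participants were allocated, not from anything the programme did; and prior employment history independently affects the outcome. The pooled gap is confounded — condition on prior employment history.
Within each level — recent employment: 79.0% vs 88.9%; long-term unemployed: 5.0% vs 27.1% — Provider 2 is higher every time.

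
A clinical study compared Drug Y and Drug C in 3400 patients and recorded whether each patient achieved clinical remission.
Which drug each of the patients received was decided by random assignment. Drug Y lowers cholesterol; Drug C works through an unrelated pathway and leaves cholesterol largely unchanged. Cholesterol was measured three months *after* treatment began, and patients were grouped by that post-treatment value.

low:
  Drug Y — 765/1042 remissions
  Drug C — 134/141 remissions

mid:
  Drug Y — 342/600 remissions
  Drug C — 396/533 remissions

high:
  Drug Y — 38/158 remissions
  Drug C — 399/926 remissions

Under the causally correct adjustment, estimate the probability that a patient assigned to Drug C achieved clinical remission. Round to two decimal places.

Cholesterol lies on the pathway drug → cholesterol → outcome, so adjusting for it blocks the indirect effect. For the total causal effect of drug, use the unadjusted pooled rates.
So P(outcome | do(Drug C)) is just the pooled rate for Drug C: 929/1600 = 0.581.

0.58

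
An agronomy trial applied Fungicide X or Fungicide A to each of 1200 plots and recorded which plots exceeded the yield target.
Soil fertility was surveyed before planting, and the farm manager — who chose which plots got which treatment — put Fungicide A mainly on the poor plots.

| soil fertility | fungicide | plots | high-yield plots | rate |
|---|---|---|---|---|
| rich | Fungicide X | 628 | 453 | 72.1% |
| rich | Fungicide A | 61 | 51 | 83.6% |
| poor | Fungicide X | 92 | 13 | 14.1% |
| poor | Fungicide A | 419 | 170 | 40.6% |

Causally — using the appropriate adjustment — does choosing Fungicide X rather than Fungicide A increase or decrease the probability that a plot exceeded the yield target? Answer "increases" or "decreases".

Fungicide A is higher inside every soil fertility stratum but Fungicide X is higher in aggregate. Whether to stratify depends on how soil fertility relates to the fungicide.
Soil fertility differs across fungicides for reasons unrelated to any effect of the fungicide itself, and it separately predicts the outcome — a classic confounder. We must compare within soil fertility levels.
Within each level — rich: 72.1% vs 83.6%; poor: 14.1% vs 40.6% — Fungicide A is higher every time.

decreases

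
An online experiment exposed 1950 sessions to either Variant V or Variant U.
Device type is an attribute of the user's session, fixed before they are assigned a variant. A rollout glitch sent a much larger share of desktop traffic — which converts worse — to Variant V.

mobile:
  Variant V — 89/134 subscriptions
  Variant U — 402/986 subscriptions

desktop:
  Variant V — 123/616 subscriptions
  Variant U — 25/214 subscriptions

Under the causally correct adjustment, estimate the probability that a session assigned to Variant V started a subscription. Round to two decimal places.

Device type satisfies the back-door criterion: it is not a descendant of the variant, and it blocks the spurious path from variant to outcome. Adjusting for it (i.e., using the within-device type rates) gives the causal effect.
Standardising Variant V to the population device type mix: 0.574·89/134 + 0.426·123/616 = 0.466.

0.47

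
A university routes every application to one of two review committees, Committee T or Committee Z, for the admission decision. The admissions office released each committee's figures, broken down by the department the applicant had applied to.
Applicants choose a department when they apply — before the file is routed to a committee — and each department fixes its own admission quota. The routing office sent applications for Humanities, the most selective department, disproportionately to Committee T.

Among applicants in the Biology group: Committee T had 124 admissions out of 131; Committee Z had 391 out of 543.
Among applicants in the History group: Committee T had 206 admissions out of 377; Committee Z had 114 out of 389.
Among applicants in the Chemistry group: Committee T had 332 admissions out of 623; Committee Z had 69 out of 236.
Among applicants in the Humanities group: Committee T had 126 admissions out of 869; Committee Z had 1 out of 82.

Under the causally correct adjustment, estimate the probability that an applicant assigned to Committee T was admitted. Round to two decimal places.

0.51

Department differs across review committees for reasons unrelated to any effect of the review committee itself, and it separately predicts the outcome — a classic confounder. We must compare within department levels.
Standardising Committee T to the population department mix: 0.207·124/131 + 0.236·206/377 + 0.264·332/623 + 0.293·126/869 = 0.508.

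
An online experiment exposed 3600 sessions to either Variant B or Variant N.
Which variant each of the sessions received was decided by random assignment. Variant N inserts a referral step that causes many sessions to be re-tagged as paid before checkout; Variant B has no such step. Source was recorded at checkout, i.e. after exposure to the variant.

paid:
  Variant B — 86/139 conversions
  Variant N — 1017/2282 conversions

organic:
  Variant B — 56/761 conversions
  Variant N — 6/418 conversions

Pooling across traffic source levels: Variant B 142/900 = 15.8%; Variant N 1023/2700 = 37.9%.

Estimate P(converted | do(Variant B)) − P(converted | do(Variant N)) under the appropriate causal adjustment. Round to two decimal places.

-0.22

Variant B is higher inside every traffic source stratum but Variant N is higher in aggregate. Whether to stratify depends on how traffic source relates to the variant.
Traffic source here is a post-treatment variable shaped by the variant; conditioning on it would introduce bias rather than remove it. The overall comparison is the causal one.
The causal difference is the pooled difference: 0.158 − 0.379 = -0.221.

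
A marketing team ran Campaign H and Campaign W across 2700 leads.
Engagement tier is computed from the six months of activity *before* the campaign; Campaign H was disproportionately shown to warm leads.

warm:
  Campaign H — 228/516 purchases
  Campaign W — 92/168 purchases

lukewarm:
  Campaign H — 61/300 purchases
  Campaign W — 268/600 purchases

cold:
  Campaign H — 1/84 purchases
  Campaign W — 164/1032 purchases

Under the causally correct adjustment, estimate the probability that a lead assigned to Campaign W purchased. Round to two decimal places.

0.35

Here engagement tier is a common cause — it drives both which campaign a case falls under and the outcome. The crude comparison mixes populations; the stratum-specific rates are the causally relevant ones.
Standardising Campaign W to the population engagement tier mix: 0.253·92/168 + 0.333·268/600 + 0.413·164/1032 = 0.353.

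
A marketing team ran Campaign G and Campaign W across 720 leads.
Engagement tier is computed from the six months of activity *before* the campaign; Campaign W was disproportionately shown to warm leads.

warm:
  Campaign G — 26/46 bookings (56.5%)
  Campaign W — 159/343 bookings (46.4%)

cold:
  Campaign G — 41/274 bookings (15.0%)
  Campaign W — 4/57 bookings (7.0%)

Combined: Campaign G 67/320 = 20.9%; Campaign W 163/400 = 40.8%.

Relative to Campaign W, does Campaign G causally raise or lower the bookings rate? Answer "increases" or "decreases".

increases

Within every engagement tier level Campaign G has the higher rate, yet pooled Campaign W does — Simpson's reversal.
Engagement tier differs across campaigns for reasons unrelated to any effect of the campaign itself, and it separately predicts the outcome — a classic confounder. We must compare within engagement tier levels.
Within each level — warm: 56.5% vs 46.4%; cold: 15.0% vs 7.0% — Campaign G is higher every time.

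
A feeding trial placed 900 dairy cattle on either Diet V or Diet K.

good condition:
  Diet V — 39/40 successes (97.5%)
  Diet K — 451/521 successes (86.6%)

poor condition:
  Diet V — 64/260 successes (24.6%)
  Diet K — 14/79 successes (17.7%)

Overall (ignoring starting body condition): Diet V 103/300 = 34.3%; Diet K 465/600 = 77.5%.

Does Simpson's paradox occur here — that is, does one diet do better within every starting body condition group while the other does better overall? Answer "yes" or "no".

Within each starting body condition level (good condition 97.5% vs 86.6%; poor condition 24.6% vs 17.7%), Diet V has the higher rate every time. Pooled: 34.3% vs 77.5% — Diet K has the higher rate overall. The two comparisons disagree.

yes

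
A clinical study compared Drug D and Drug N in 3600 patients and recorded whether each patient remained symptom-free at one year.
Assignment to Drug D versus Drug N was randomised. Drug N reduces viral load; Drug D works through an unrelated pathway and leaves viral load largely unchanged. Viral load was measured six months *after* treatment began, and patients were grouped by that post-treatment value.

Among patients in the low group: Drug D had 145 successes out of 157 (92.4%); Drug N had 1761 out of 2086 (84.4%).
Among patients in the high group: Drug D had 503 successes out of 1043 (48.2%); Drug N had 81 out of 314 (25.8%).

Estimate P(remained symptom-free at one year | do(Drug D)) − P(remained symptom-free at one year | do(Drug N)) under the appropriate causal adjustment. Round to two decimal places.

Because the drug influences viral load, viral load is a post-treatment mediator, not a confounder. Stratifying on it would bias the estimate; the causal effect is the crude pooled difference.
The causal difference is the pooled difference: 0.540 − 0.767 = -0.228.

-0.23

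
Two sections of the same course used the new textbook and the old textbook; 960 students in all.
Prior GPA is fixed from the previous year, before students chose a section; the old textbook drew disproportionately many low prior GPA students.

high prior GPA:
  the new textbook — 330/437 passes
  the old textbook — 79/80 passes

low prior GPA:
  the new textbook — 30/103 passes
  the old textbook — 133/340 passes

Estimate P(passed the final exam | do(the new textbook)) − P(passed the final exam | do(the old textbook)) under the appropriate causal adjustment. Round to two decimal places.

the old textbook is higher inside every prior GPA band stratum but the new textbook is higher in aggregate. Whether to stratify depends on how prior GPA band relates to the teaching method.
Nothing the teaching method does changes prior GPA band; the imbalance is an allocation artefact. With prior GPA band also predicting the outcome, the pooled figure is confounded, and the within-stratum comparison is the causal one.
Adjusting over the population distribution of prior GPA band: 0.539·(0.755−0.988) + 0.461·(0.291−0.391) = -0.171.

-0.17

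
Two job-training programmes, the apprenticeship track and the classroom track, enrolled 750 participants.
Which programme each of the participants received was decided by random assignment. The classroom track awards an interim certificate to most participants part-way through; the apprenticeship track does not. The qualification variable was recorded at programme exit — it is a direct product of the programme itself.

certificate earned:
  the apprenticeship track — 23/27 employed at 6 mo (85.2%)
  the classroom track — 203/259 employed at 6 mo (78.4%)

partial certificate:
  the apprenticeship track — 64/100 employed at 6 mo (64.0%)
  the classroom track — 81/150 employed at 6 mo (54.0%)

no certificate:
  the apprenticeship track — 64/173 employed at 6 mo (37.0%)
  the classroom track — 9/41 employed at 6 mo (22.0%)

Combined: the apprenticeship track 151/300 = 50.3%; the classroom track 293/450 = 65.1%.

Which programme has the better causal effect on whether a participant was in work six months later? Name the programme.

the classroom track

The distribution of qualification attained during the programme is itself part of what the programme does — it is an intermediate outcome. Holding it fixed would remove that part of the effect; the total effect is the pooled difference.
Pooled: the apprenticeship track 50.3% vs the classroom track 65.1%; the classroom track is higher overall.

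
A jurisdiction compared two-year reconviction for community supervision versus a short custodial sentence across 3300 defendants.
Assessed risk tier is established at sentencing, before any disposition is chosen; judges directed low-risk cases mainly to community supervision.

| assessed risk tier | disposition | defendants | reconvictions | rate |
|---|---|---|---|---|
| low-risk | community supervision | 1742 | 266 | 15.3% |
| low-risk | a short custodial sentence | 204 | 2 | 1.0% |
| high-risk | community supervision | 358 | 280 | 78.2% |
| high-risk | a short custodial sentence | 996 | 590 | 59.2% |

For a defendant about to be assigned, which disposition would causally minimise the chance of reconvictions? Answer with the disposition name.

The assessed risk tier-specific comparison favours a short custodial sentence throughout, but the pooled figures favour community supervision. The question is whether to condition on assessed risk tier.
The imbalance in assessed risk tier arose from how defendants were allocated, not from anything the disposition did; and assessed risk tier independently affects the outcome. The pooled gap is confounded — condition on assessed risk tier.
Within each level — low-risk: 15.3% vs 1.0%; high-risk: 78.2% vs 59.2% — a short custodial sentence is lower every time.

a short custodial sentence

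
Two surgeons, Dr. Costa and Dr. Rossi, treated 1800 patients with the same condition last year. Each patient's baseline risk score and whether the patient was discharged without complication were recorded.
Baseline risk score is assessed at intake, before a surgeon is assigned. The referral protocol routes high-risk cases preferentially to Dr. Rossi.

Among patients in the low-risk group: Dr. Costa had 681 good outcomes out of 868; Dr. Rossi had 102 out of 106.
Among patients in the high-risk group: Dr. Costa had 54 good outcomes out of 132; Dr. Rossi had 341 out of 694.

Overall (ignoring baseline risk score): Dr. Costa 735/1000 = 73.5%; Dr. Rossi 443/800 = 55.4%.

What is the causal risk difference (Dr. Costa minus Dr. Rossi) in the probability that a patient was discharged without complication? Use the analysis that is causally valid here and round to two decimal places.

Since baseline risk score is a pre-existing factor (not a product of the surgeon) and it affects the outcome on its own, it is a confounder. The stratified rates, not the pooled rate, identify the causal effect.
Adjusting over the population distribution of baseline risk score: 0.541·(0.785−0.962) + 0.459·(0.409−0.491) = -0.134.

-0.13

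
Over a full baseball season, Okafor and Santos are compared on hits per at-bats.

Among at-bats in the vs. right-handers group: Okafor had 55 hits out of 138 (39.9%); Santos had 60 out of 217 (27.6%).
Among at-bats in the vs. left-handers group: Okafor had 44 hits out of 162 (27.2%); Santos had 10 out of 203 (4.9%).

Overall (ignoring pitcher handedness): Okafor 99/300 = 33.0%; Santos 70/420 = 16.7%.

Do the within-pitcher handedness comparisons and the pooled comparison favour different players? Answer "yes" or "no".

Within each pitcher handedness level (vs. right-handers 39.9% vs 27.6%; vs. left-handers 27.2% vs 4.9%), Okafor has the higher rate every time. Pooled: 33.0% vs 16.7% — Okafor has the higher rate overall. They agree.

no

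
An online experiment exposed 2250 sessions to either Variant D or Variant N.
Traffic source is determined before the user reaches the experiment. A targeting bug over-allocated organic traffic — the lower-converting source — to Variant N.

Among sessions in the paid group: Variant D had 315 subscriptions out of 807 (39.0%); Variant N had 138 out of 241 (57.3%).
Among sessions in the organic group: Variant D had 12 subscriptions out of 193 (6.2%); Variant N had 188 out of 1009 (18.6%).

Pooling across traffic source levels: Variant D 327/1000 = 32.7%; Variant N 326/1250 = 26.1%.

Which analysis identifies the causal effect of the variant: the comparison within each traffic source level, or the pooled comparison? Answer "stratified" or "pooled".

stratified

Traffic source is set before the variant has any effect — it is not caused by the variant — and it independently drives the outcome. That makes it a confounder, so the causal comparison is within traffic source levels.
Within each level — paid: 39.0% vs 57.3%; organic: 6.2% vs 18.6% — Variant N is higher every time.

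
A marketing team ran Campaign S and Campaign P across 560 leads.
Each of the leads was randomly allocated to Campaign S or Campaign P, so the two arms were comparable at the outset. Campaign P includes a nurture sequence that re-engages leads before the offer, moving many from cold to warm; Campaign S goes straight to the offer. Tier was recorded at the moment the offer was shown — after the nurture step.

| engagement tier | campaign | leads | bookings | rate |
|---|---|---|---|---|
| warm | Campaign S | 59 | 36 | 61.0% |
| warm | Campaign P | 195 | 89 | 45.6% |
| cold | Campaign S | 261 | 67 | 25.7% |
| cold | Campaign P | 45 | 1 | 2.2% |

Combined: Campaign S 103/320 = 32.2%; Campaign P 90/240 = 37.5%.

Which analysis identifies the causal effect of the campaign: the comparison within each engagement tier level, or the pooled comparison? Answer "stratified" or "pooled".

Within every engagement tier level Campaign S has the higher rate, yet pooled Campaign P does — Simpson's reversal.
The distribution of engagement tier is itself part of what the campaign does — it is an intermediate outcome. Holding it fixed would remove that part of the effect; the total effect is the pooled difference.
Pooled: Campaign S 32.2% vs Campaign P 37.5%; Campaign P is higher overall.

pooled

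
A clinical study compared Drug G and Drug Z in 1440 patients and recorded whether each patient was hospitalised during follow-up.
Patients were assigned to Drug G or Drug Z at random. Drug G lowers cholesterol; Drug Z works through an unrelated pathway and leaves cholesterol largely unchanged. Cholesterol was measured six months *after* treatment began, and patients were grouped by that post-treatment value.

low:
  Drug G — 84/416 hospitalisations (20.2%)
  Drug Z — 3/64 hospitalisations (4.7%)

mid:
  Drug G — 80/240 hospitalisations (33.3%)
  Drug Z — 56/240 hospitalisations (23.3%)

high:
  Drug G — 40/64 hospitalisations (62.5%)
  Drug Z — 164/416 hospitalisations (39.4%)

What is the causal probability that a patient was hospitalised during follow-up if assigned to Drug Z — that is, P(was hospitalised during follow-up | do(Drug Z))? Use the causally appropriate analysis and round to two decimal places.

0.31

The cholesterol-specific comparison favours Drug Z throughout, but the pooled figures favour Drug G. The question is whether to condition on cholesterol.
Because the drug influences cholesterol, cholesterol is a post-treatment mediator, not a confounder. Stratifying on it would bias the estimate; the causal effect is the crude pooled difference.
So P(outcome | do(Drug Z)) is just the pooled rate for Drug Z: 223/720 = 0.310.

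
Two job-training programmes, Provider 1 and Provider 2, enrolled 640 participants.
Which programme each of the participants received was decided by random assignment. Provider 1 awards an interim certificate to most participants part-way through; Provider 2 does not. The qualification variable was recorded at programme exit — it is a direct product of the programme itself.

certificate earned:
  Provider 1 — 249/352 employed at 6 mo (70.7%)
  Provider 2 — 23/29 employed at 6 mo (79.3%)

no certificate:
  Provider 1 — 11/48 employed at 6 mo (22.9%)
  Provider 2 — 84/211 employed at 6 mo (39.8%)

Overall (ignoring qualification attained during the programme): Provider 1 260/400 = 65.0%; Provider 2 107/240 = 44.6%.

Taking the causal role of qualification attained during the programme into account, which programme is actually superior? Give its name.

Provider 1

Stratifying would compare programmes among participants the programmes themselves sorted into qualification attained during the programme groups — a form of selection on an intermediate. The unconditioned pooled rates give the total causal effect.
Pooled: Provider 1 65.0% vs Provider 2 44.6%; Provider 1 is higher overall.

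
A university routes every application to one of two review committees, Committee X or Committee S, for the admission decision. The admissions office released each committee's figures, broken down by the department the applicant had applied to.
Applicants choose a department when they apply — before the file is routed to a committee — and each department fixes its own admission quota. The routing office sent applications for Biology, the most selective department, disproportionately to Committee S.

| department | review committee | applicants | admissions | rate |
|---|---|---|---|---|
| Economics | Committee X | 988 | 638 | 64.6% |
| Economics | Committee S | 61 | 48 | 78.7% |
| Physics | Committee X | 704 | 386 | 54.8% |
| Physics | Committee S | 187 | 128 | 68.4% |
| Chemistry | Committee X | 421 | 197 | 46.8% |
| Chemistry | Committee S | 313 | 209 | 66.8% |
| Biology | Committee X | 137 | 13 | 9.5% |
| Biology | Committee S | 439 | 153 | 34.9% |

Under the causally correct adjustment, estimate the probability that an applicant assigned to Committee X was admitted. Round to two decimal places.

Here department is a common cause — it drives both which review committee a case falls under and the outcome. The crude comparison mixes populations; the stratum-specific rates are the causally relevant ones.
Standardising Committee X to the population department mix: 0.323·638/988 + 0.274·386/704 + 0.226·197/421 + 0.177·13/137 = 0.481.

0.48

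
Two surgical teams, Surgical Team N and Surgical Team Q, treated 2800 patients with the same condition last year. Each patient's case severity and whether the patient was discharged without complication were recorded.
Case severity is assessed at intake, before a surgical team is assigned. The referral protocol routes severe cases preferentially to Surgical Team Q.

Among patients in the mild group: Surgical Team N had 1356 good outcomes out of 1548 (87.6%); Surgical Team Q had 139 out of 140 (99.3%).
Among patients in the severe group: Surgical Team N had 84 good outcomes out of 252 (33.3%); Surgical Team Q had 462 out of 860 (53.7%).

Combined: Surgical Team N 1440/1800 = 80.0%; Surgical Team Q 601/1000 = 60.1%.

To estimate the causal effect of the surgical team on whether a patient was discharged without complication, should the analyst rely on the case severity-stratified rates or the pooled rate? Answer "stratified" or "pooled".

The stratified and pooled comparisons disagree (Surgical Team Q wins within each case severity; Surgical Team N wins overall), so the answer turns on the causal role of case severity.
Here case severity is a common cause — it drives both which surgical team a case falls under and the outcome. The crude comparison mixes populations; the stratum-specific rates are the causally relevant ones.
Within each level — mild: 87.6% vs 99.3%; severe: 33.3% vs 53.7% — Surgical Team Q is higher every time.

stratified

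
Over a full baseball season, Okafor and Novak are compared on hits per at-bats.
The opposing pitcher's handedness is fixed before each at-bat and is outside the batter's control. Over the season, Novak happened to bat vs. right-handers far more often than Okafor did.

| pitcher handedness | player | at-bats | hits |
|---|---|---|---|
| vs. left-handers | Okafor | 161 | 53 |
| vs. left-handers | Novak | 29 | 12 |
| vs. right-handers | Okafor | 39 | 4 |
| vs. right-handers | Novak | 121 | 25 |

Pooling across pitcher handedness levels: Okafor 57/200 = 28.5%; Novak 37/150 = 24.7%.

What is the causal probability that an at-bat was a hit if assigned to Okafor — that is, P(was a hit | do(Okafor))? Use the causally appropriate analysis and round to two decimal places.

Here pitcher handedness is a common cause — it drives both which player a case falls under and the outcome. The crude comparison mixes populations; the stratum-specific rates are the causally relevant ones.
Standardising Okafor to the population pitcher handedness mix: 0.543·53/161 + 0.457·4/39 = 0.226.

0.23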